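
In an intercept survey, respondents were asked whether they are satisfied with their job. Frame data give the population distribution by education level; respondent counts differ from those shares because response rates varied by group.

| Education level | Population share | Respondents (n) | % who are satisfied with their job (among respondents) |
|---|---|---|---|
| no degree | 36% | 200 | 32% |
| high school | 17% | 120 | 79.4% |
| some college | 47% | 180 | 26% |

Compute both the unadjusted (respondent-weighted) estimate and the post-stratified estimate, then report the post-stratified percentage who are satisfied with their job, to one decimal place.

Without adjustment, the pooled respondent share is:
  (200/500)×32 + (120/500)×79.4 + (180/500)×26 = 41.216%
Reweighting by population education level shares:
  0.36×32 + 0.17×79.4 + 0.47×26 = 37.238%

37.2%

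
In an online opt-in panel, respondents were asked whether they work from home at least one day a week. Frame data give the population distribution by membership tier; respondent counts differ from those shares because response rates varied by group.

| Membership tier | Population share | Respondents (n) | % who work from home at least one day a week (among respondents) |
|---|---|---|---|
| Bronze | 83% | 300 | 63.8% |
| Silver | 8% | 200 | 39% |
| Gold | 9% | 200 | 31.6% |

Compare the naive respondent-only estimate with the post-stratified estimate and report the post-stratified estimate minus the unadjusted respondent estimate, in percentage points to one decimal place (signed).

+11.4 percentage points

Naive respondent-only estimate (weights = respondent counts):
  (300/700)×63.8 + (200/700)×39 + (200/700)×31.6 = 47.5143%
Post-stratified estimate weights by population shares:
  0.83×63.8 + 0.08×39 + 0.09×31.6 = 58.918%
Difference = 58.918 − 47.5143 = 11.4037 pp.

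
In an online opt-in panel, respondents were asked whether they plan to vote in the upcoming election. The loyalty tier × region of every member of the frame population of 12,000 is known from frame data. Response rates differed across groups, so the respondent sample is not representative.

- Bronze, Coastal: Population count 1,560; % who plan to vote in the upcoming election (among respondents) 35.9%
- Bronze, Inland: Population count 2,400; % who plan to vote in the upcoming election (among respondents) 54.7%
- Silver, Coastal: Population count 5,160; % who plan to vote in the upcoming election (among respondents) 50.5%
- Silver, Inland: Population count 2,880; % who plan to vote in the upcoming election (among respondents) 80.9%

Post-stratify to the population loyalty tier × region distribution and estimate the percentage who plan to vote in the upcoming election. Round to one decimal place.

56.7%

Weight each group's respondent value by its population share:
  Bronze, Coastal: (1,560/12,000) × 35.9 = 4.667
  Bronze, Inland: (2,400/12,000) × 54.7 = 10.94
  Silver, Coastal: (5,160/12,000) × 50.5 = 21.715
  Silver, Inland: (2,880/12,000) × 80.9 = 19.416
Post-stratified estimate = 56.738 → 56.7%.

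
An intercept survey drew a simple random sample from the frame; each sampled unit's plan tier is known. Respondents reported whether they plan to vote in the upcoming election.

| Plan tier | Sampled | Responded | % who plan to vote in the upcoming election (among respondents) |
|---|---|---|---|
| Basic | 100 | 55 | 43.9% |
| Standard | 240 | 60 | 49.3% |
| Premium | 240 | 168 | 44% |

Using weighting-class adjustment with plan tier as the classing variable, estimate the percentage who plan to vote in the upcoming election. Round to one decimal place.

Class response rates: Basic 55/100 = 55%, Standard 60/240 = 25%, Premium 168/240 = 70%.
Each respondent's weight = sampled/responded in their class; summing within a class gives n_sampled, so:
  Basic: 100 × 43.9 = 4390
  Standard: 240 × 49.3 = 11,832
  Premium: 240 × 44 = 10,560
Adjusted estimate = 26,782 / 580 = 46.1759 → 46.2%.

46.2%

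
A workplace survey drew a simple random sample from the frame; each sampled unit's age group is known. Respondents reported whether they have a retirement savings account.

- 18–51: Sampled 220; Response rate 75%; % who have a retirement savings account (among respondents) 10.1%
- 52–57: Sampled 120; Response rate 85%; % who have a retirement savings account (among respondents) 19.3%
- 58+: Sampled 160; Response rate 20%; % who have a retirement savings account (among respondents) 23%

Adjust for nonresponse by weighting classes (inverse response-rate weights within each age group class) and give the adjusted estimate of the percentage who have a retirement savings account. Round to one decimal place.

With weight = n_sampled/n_responded per class, the weighted class total is n_sampled:
  18–51: 220 × 10.1 = 2222
  52–57: 120 × 19.3 = 2316
  58+: 160 × 23 = 3680
Adjusted estimate = 8218 / 500 = 16.436 → 16.4%.

16.4%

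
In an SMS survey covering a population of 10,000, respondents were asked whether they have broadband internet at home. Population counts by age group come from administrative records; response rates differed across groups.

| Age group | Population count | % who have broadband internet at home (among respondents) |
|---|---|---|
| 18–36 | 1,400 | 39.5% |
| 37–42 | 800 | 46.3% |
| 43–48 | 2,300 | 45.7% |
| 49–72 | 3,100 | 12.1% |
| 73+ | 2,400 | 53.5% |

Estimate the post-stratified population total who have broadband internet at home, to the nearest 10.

Each cell contributes its population count × the respondent rate:
  18–36: 1,400 × 39.5% = 553
  37–42: 800 × 46.3% = 370.4
  43–48: 2,300 × 45.7% = 1051.1
  49–72: 3,100 × 12.1% = 375.1
  73+: 2,400 × 53.5% = 1284
Estimated total = 3633.6 → 3,630.

3,630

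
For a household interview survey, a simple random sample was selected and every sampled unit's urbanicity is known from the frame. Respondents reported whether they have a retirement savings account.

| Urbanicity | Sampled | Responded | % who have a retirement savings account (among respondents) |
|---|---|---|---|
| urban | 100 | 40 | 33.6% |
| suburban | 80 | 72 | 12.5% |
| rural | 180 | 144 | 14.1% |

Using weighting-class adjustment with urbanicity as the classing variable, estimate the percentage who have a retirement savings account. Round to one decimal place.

Response rates by class: urban 40/100 = 40%, suburban 72/80 = 90%, rural 144/180 = 80%.
Weighting each respondent by the inverse class response rate inflates each class back to its sampled size, so the class weight is n_sampled:
  urban: 100 × 33.6 = 3360
  suburban: 80 × 12.5 = 1000
  rural: 180 × 14.1 = 2538
Adjusted estimate = 6898 / 360 = 19.1611 → 19.2%.

19.2%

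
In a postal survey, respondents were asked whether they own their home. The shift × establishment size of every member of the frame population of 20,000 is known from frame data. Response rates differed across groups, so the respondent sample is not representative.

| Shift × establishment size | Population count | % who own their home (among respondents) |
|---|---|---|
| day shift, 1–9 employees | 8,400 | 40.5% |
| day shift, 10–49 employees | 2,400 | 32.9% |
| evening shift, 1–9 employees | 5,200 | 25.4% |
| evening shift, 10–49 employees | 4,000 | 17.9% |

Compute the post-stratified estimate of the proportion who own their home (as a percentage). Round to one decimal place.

Each cell contributes population-share × respondent value:
  day shift, 1–9 employees: (8,400/20,000) × 40.5 = 17.01
  day shift, 10–49 employees: (2,400/20,000) × 32.9 = 3.948
  evening shift, 1–9 employees: (5,200/20,000) × 25.4 = 6.604
  evening shift, 10–49 employees: (4,000/20,000) × 17.9 = 3.58
Post-stratified estimate = 31.142 → 31.1%.

31.1%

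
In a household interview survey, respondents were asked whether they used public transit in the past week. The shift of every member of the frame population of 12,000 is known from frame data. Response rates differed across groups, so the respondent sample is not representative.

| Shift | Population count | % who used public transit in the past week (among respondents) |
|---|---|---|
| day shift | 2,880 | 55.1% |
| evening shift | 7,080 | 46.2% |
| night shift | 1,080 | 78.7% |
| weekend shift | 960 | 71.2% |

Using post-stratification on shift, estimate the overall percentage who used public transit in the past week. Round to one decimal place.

53.3%

Post-stratification weights by population share, not respondent share:
  day shift: (2,880/12,000) × 55.1 = 13.224
  evening shift: (7,080/12,000) × 46.2 = 27.258
  night shift: (1,080/12,000) × 78.7 = 7.083
  weekend shift: (960/12,000) × 71.2 = 5.696
Post-stratified estimate = 53.261 → 53.3%.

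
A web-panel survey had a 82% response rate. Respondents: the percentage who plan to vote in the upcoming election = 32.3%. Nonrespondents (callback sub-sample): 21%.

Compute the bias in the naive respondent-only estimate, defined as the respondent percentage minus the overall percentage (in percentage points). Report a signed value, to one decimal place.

Nonresponse fraction = 1 − 0.82 = 0.18.
Bias = (nonresponse fraction) × (respondent percentage − nonrespondent percentage)
     = 0.18 × (32.3 − 21) = 0.18 × 11.3 = 2.034.

+2.0 percentage points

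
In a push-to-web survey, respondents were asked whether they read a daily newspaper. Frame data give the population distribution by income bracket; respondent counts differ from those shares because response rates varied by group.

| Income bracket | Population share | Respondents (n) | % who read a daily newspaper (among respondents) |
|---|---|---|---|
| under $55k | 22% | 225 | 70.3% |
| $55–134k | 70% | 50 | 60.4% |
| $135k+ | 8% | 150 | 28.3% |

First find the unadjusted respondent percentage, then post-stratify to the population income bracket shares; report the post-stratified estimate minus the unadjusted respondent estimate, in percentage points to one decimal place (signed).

Without adjustment, the pooled respondent share is:
  (225/425)×70.3 + (50/425)×60.4 + (150/425)×28.3 = 54.3118%
Post-stratifying to population shares instead:
  0.22×70.3 + 0.7×60.4 + 0.08×28.3 = 60.01%
Difference = 60.01 − 54.3118 = 5.6982 pp.

+5.7 percentage points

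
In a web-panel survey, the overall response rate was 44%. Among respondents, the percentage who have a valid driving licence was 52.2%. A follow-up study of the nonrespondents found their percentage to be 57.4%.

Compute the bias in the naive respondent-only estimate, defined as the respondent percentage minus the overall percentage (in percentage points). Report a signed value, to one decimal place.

-2.9 percentage points

Nonresponse fraction = 1 − 0.44 = 0.56.
Bias = (nonresponse fraction) × (respondent percentage − nonrespondent percentage)
     = 0.56 × (52.2 − 57.4) = 0.56 × -5.2 = -2.912.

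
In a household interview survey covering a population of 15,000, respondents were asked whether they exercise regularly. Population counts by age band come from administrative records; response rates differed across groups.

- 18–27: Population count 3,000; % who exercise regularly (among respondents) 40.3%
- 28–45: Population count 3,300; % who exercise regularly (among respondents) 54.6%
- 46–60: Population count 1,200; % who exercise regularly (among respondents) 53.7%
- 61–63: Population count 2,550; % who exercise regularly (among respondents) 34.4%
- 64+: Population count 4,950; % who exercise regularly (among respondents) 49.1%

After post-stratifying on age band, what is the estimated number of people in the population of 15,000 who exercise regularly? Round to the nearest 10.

Apply each group's respondent rate to its population count:
  18–27: 3,000 × 40.3% = 1209
  28–45: 3,300 × 54.6% = 1801.8
  46–60: 1,200 × 53.7% = 644.4
  61–63: 2,550 × 34.4% = 877.2
  64+: 4,950 × 49.1% = 2430.45
Estimated total = 6962.85 → 6,960.

6,960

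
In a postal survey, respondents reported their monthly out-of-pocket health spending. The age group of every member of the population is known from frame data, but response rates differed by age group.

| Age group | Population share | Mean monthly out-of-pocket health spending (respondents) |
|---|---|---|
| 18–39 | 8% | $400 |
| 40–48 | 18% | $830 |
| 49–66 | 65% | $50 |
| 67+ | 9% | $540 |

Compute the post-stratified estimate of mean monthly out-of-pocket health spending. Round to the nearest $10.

Post-stratification weights by population share, not respondent share:
  18–39: 0.08 × 400 = 32
  40–48: 0.18 × 830 = 149.4
  49–66: 0.65 × 50 = 32.5
  67+: 0.09 × 540 = 48.6
Post-stratified estimate = 262.5 → $260.

$260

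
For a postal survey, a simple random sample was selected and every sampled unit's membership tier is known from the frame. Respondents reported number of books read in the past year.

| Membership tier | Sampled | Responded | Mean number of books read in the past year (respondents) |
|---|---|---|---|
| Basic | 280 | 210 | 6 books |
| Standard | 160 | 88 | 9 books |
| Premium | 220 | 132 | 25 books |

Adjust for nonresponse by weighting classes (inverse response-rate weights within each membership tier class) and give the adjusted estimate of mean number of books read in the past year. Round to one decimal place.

Response rates by class: Basic 210/280 = 75%, Standard 88/160 = 55%, Premium 132/220 = 60%.
Each respondent's weight = sampled/responded in their class; summing within a class gives n_sampled, so:
  Basic: 280 × 6 = 1680
  Standard: 160 × 9 = 1440
  Premium: 220 × 25 = 5500
Adjusted estimate = 8620 / 660 = 13.0606 → 13.1.

13.1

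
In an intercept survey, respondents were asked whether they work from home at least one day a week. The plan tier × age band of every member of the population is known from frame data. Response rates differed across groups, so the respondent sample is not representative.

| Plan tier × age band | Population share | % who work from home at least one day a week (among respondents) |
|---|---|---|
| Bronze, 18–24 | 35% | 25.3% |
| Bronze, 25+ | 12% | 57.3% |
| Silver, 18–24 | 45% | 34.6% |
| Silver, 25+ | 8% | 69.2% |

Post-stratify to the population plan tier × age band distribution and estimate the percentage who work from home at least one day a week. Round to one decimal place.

Each cell contributes population-share × respondent value:
  Bronze, 18–24: 0.35 × 25.3 = 8.855
  Bronze, 25+: 0.12 × 57.3 = 6.876
  Silver, 18–24: 0.45 × 34.6 = 15.57
  Silver, 25+: 0.08 × 69.2 = 5.536
Post-stratified estimate = 36.837 → 36.8%.

36.8%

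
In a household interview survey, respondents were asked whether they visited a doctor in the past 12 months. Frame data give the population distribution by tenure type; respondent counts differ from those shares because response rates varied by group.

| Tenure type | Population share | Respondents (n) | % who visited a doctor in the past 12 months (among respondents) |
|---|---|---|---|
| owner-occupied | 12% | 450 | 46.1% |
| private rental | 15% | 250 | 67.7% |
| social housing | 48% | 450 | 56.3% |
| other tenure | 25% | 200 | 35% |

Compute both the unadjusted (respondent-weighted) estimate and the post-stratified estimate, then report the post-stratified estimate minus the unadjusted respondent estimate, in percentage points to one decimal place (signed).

Without adjustment, the pooled respondent share is:
  (450/1350)×46.1 + (250/1350)×67.7 + (450/1350)×56.3 + (200/1350)×35 = 51.8556%
Post-stratifying to population shares instead:
  0.12×46.1 + 0.15×67.7 + 0.48×56.3 + 0.25×35 = 51.461%
Difference = 51.461 − 51.8556 = -0.3946 pp.

-0.4 percentage points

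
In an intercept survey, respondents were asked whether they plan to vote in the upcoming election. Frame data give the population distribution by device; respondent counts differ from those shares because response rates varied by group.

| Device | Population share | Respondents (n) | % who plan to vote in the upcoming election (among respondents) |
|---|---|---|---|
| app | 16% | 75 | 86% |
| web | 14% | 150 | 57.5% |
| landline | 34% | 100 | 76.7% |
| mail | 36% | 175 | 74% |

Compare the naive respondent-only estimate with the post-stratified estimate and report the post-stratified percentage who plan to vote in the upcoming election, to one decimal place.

74.5%

Unadjusted (pooled respondent) estimate weights by respondent counts:
  (75/500)×86 + (150/500)×57.5 + (100/500)×76.7 + (175/500)×74 = 71.39%
Post-stratified estimate weights by population shares:
  0.16×86 + 0.14×57.5 + 0.34×76.7 + 0.36×74 = 74.528%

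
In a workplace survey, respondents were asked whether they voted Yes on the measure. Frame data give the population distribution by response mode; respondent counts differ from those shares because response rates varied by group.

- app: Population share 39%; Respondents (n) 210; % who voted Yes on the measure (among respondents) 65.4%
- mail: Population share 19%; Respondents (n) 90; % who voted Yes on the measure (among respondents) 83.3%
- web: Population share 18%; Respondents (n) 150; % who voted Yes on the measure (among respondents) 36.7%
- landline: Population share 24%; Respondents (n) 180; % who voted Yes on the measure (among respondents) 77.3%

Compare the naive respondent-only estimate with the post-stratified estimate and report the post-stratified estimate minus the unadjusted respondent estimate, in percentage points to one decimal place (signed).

Unadjusted (pooled respondent) estimate weights by respondent counts:
  (210/630)×65.4 + (90/630)×83.3 + (150/630)×36.7 + (180/630)×77.3 = 64.5238%
Post-stratified estimate weights by population shares:
  0.39×65.4 + 0.19×83.3 + 0.18×36.7 + 0.24×77.3 = 66.491%
Difference = 66.491 − 64.5238 = 1.9672 pp.

+2.0 percentage points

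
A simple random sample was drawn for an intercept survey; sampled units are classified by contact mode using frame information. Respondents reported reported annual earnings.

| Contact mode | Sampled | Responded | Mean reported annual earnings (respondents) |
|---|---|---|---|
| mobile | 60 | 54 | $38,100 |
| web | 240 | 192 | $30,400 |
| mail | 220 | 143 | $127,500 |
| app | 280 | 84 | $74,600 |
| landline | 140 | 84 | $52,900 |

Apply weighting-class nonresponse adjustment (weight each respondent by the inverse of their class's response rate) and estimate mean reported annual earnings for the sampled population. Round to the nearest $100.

$70,100

Class response rates: mobile 54/60 = 90%, web 192/240 = 80%, mail 143/220 = 65%, app 84/280 = 30%, landline 84/140 = 60%.
Weighting each respondent by the inverse class response rate inflates each class back to its sampled size, so the class weight is n_sampled:
  mobile: 60 × 38,100 = 2,286,000
  web: 240 × 30,400 = 7,296,000
  mail: 220 × 127,500 = 28,050,000
  app: 280 × 74,600 = 20,888,000
  landline: 140 × 52,900 = 7,406,000
Adjusted estimate = 65,926,000 / 940 = 70134 → $70,100.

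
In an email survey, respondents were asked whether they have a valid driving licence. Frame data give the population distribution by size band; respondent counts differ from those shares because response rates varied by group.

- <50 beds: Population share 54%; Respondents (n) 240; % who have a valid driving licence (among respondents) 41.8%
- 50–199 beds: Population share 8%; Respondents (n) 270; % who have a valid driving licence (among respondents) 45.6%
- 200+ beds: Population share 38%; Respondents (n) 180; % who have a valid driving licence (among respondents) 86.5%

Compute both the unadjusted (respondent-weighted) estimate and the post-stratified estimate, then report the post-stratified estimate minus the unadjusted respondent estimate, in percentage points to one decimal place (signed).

+4.1 percentage points

Unadjusted (pooled respondent) estimate weights by respondent counts:
  (240/690)×41.8 + (270/690)×45.6 + (180/690)×86.5 = 54.9478%
Reweighting by population size band shares:
  0.54×41.8 + 0.08×45.6 + 0.38×86.5 = 59.09%
Difference = 59.09 − 54.9478 = 4.1422 pp.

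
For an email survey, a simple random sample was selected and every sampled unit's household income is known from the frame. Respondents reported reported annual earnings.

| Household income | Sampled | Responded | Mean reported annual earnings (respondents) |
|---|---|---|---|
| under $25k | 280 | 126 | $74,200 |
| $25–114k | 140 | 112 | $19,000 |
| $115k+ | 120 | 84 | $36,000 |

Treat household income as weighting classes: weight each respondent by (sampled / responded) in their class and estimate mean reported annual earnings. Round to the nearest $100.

$51,400

Response rates by class: under $25k 126/280 = 45%, $25–114k 112/140 = 80%, $115k+ 84/120 = 70%.
With weight = n_sampled/n_responded per class, the weighted class total is n_sampled:
  under $25k: 280 × 74,200 = 20,776,000
  $25–114k: 140 × 19,000 = 2,660,000
  $115k+: 120 × 36,000 = 4,320,000
Adjusted estimate = 27,756,000 / 540 = 51,400 → $51,400.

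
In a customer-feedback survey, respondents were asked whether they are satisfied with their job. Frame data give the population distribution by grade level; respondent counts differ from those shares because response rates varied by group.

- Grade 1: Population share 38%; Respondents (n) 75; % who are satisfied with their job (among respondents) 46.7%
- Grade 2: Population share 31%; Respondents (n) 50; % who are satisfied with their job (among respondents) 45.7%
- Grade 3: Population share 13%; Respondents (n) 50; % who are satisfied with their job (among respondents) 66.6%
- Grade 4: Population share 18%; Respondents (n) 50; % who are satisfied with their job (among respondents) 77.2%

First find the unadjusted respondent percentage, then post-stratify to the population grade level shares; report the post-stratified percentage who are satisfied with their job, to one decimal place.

54.5%

Without adjustment, the pooled respondent share is:
  (75/225)×46.7 + (50/225)×45.7 + (50/225)×66.6 + (50/225)×77.2 = 57.6778%
Post-stratified estimate weights by population shares:
  0.38×46.7 + 0.31×45.7 + 0.13×66.6 + 0.18×77.2 = 54.467%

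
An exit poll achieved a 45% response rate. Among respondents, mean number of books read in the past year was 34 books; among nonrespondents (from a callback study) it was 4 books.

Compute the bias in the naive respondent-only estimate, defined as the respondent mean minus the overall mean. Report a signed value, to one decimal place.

+16.5

Nonresponse fraction = 1 − 0.45 = 0.55.
Bias = (nonresponse fraction) × (respondent mean − nonrespondent mean)
     = 0.55 × (34 − 4) = 0.55 × 30 = 16.5.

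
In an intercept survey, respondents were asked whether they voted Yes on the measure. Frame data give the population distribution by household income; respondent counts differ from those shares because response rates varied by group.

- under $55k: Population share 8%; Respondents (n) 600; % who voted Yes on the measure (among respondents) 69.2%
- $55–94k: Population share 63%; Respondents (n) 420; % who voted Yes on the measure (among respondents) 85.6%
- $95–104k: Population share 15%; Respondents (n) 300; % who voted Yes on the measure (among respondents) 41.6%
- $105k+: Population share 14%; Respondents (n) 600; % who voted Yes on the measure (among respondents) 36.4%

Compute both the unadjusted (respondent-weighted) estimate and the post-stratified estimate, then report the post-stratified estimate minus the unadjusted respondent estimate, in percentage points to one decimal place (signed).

+12.6 percentage points

Unadjusted (pooled respondent) estimate weights by respondent counts:
  (600/1920)×69.2 + (420/1920)×85.6 + (300/1920)×41.6 + (600/1920)×36.4 = 58.225%
Post-stratified estimate weights by population shares:
  0.08×69.2 + 0.63×85.6 + 0.15×41.6 + 0.14×36.4 = 70.8%
Difference = 70.8 − 58.225 = 12.575 pp.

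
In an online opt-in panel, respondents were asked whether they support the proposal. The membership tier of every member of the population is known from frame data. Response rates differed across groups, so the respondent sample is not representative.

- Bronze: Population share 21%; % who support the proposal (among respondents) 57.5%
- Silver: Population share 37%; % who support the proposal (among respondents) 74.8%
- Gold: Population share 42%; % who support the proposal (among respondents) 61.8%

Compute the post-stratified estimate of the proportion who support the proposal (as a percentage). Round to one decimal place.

65.7%

Weight each group's respondent value by its population share:
  Bronze: 0.21 × 57.5 = 12.075
  Silver: 0.37 × 74.8 = 27.676
  Gold: 0.42 × 61.8 = 25.956
Post-stratified estimate = 65.707 → 65.7%.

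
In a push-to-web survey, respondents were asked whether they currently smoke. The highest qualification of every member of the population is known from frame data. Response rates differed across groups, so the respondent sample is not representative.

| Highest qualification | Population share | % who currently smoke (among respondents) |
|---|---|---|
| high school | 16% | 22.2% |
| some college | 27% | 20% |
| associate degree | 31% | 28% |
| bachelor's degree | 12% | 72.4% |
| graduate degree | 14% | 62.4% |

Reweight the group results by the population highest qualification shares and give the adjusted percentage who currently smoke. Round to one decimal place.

Each cell contributes population-share × respondent value:
  high school: 0.16 × 22.2 = 3.552
  some college: 0.27 × 20 = 5.4
  associate degree: 0.31 × 28 = 8.68
  bachelor's degree: 0.12 × 72.4 = 8.688
  graduate degree: 0.14 × 62.4 = 8.736
Post-stratified estimate = 35.056 → 35.1%.

35.1%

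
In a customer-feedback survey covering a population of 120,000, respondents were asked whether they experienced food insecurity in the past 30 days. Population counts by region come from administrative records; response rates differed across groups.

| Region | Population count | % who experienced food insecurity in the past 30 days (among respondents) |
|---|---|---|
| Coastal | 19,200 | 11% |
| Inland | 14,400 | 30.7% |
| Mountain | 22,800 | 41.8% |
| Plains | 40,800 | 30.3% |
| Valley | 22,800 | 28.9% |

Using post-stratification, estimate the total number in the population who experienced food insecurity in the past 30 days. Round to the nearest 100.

35,000

Each cell contributes its population count × the respondent rate:
  Coastal: 19,200 × 11% = 2112
  Inland: 14,400 × 30.7% = 4420.8
  Mountain: 22,800 × 41.8% = 9530.4
  Plains: 40,800 × 30.3% = 12362.4
  Valley: 22,800 × 28.9% = 6589.2
Estimated total = 35014.8 → 35,000.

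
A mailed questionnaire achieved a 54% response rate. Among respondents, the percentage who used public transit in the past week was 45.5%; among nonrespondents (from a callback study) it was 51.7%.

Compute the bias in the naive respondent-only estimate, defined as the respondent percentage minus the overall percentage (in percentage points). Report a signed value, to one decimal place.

-2.9 percentage points

Nonresponse fraction = 1 − 0.54 = 0.46.
Bias = (nonresponse fraction) × (respondent percentage − nonrespondent percentage)
     = 0.46 × (45.5 − 51.7) = 0.46 × -6.2 = -2.852.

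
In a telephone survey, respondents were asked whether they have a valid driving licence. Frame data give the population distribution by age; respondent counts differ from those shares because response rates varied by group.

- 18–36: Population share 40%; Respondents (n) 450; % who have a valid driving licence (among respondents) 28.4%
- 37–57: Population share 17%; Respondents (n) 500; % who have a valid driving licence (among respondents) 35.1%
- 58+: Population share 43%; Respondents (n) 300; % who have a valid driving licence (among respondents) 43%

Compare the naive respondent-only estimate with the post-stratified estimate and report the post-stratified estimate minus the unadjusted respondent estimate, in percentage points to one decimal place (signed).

Unadjusted (pooled respondent) estimate weights by respondent counts:
  (450/1250)×28.4 + (500/1250)×35.1 + (300/1250)×43 = 34.584%
Reweighting by population age shares:
  0.4×28.4 + 0.17×35.1 + 0.43×43 = 35.817%
Difference = 35.817 − 34.584 = 1.233 pp.

+1.2 percentage points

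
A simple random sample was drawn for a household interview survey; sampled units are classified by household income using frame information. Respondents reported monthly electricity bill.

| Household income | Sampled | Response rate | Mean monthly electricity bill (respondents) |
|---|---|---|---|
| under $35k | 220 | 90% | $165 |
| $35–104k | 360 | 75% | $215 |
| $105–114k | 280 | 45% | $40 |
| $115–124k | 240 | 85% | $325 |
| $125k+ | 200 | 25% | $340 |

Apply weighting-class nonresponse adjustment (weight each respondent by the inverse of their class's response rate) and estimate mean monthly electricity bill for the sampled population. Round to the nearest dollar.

$208

Inverse-response-rate weighting restores each class to its sampled count, so class totals weight by n_sampled:
  under $35k: 220 × 165 = 36,300
  $35–104k: 360 × 215 = 77,400
  $105–114k: 280 × 40 = 11,200
  $115–124k: 240 × 325 = 78,000
  $125k+: 200 × 340 = 68,000
Adjusted estimate = 270,900 / 1,300 = 208.385 → $208.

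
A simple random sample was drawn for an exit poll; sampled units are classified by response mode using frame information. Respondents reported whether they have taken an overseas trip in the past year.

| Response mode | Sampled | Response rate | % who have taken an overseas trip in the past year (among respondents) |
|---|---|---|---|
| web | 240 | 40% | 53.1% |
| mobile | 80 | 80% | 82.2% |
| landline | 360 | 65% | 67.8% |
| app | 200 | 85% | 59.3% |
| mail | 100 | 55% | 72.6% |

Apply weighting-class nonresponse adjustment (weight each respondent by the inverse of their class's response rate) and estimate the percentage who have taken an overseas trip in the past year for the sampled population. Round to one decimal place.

64.1%

With weight = n_sampled/n_responded per class, the weighted class total is n_sampled:
  web: 240 × 53.1 = 12,744
  mobile: 80 × 82.2 = 6576
  landline: 360 × 67.8 = 24,408
  app: 200 × 59.3 = 11,860
  mail: 100 × 72.6 = 7260
Adjusted estimate = 62,848 / 980 = 64.1306 → 64.1%.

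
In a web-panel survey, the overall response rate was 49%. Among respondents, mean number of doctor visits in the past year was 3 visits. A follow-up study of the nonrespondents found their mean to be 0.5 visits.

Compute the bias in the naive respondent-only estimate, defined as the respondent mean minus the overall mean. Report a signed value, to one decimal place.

Nonresponse fraction = 1 − 0.49 = 0.51.
Bias = (nonresponse fraction) × (respondent mean − nonrespondent mean)
     = 0.51 × (3 − 0.5) = 0.51 × 2.5 = 1.275.

+1.3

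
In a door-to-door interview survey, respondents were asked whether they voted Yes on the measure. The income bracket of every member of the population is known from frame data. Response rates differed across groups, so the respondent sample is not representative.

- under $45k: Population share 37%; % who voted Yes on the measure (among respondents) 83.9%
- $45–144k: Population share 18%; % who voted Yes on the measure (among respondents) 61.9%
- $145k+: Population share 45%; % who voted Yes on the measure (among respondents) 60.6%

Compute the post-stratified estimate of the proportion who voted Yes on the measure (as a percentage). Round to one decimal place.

69.5%

Reweight to the known income bracket distribution:
  under $45k: 0.37 × 83.9 = 31.043
  $45–144k: 0.18 × 61.9 = 11.142
  $145k+: 0.45 × 60.6 = 27.27
Post-stratified estimate = 69.455 → 69.5%.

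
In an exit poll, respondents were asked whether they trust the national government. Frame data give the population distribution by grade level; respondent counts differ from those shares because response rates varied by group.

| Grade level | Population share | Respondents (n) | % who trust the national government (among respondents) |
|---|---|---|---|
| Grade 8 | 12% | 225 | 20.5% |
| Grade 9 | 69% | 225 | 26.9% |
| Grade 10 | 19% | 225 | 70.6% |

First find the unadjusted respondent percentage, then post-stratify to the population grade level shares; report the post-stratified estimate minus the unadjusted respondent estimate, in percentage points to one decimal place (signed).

-4.9 percentage points

Naive respondent-only estimate (weights = respondent counts):
  (225/675)×20.5 + (225/675)×26.9 + (225/675)×70.6 = 39.3333%
Reweighting by population grade level shares:
  0.12×20.5 + 0.69×26.9 + 0.19×70.6 = 34.435%
Difference = 34.435 − 39.3333 = -4.8983 pp.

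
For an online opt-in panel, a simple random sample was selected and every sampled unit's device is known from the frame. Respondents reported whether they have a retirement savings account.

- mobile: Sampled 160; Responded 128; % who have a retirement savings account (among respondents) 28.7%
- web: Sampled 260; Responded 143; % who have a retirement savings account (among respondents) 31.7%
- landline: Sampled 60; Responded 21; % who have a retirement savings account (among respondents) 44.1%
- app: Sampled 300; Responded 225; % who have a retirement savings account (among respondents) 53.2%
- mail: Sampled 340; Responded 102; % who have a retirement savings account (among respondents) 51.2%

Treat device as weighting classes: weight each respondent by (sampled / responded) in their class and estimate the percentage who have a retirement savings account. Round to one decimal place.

43.6%

Response rates by class: mobile 128/160 = 80%, web 143/260 = 55%, landline 21/60 = 35%, app 225/300 = 75%, mail 102/340 = 30%.
Inverse-response-rate weighting restores each class to its sampled count, so class totals weight by n_sampled:
  mobile: 160 × 28.7 = 4592
  web: 260 × 31.7 = 8242
  landline: 60 × 44.1 = 2646
  app: 300 × 53.2 = 15,960
  mail: 340 × 51.2 = 17,408
Adjusted estimate = 48,848 / 1,120 = 43.6143 → 43.6%.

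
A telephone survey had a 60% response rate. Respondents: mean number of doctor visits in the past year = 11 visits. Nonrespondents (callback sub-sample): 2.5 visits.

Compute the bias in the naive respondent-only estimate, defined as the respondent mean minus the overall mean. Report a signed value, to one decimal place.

+3.4

Nonresponse fraction = 1 − 0.6 = 0.4.
Bias = (nonresponse fraction) × (respondent mean − nonrespondent mean)
     = 0.4 × (11 − 2.5) = 0.4 × 8.5 = 3.4.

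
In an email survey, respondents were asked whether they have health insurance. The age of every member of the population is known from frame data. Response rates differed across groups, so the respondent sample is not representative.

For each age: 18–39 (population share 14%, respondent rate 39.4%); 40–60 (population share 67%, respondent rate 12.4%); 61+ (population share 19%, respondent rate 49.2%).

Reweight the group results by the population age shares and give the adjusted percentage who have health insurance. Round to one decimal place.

Reweight to the known age distribution:
  18–39: 0.14 × 39.4 = 5.516
  40–60: 0.67 × 12.4 = 8.308
  61+: 0.19 × 49.2 = 9.348
Post-stratified estimate = 23.172 → 23.2%.

23.2%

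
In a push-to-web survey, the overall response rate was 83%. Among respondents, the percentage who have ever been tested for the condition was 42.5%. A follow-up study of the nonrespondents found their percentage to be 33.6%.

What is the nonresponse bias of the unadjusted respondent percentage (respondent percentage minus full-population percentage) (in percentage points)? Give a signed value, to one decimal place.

+1.5 percentage points

Nonresponse fraction = 1 − 0.83 = 0.17.
Bias = (nonresponse fraction) × (respondent percentage − nonrespondent percentage)
     = 0.17 × (42.5 − 33.6) = 0.17 × 8.9 = 1.513.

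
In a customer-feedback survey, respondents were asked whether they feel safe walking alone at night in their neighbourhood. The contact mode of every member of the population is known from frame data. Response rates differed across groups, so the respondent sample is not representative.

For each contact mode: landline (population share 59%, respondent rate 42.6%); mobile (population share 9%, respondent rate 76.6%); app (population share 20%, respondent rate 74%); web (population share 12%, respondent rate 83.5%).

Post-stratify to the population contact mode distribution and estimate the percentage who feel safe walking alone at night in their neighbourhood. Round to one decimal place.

56.8%

Post-stratification weights by population share, not respondent share:
  landline: 0.59 × 42.6 = 25.134
  mobile: 0.09 × 76.6 = 6.894
  app: 0.2 × 74 = 14.8
  web: 0.12 × 83.5 = 10.02
Post-stratified estimate = 56.848 → 56.8%.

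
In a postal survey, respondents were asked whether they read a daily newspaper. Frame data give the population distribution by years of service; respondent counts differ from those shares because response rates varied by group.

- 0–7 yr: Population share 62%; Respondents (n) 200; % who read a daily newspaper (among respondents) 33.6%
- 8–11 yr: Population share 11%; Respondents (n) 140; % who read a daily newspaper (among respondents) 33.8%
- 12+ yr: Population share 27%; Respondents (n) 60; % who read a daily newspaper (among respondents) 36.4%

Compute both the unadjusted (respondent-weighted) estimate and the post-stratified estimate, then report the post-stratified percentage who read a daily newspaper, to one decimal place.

Naive respondent-only estimate (weights = respondent counts):
  (200/400)×33.6 + (140/400)×33.8 + (60/400)×36.4 = 34.09%
Post-stratifying to population shares instead:
  0.62×33.6 + 0.11×33.8 + 0.27×36.4 = 34.378%

34.4%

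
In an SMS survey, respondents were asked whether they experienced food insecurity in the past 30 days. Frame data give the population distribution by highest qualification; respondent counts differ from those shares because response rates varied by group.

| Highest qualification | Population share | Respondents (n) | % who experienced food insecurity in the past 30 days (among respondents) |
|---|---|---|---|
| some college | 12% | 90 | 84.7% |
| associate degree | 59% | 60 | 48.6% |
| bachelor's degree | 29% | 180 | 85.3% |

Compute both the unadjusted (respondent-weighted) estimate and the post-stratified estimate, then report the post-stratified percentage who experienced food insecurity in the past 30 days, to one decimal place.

Without adjustment, the pooled respondent share is:
  (90/330)×84.7 + (60/330)×48.6 + (180/330)×85.3 = 78.4636%
Post-stratified estimate weights by population shares:
  0.12×84.7 + 0.59×48.6 + 0.29×85.3 = 63.575%

63.6%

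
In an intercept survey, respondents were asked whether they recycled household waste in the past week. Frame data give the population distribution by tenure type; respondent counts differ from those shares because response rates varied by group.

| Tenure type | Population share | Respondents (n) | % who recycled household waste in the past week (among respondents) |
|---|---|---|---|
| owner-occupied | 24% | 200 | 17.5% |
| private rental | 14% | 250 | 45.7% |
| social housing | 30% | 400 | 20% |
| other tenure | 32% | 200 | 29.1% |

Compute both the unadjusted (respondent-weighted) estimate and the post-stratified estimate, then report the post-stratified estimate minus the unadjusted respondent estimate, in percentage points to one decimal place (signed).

Without adjustment, the pooled respondent share is:
  (200/1050)×17.5 + (250/1050)×45.7 + (400/1050)×20 + (200/1050)×29.1 = 27.3762%
Reweighting by population tenure type shares:
  0.24×17.5 + 0.14×45.7 + 0.3×20 + 0.32×29.1 = 25.91%
Difference = 25.91 − 27.3762 = -1.4662 pp.

-1.5 percentage points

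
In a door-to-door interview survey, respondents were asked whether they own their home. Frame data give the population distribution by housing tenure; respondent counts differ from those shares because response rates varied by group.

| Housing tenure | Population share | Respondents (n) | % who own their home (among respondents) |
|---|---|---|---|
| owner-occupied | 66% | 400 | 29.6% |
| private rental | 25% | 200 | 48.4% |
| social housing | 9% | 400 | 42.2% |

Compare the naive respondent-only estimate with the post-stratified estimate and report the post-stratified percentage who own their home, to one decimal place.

Without adjustment, the pooled respondent share is:
  (400/1000)×29.6 + (200/1000)×48.4 + (400/1000)×42.2 = 38.4%
Post-stratified estimate weights by population shares:
  0.66×29.6 + 0.25×48.4 + 0.09×42.2 = 35.434%

35.4%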